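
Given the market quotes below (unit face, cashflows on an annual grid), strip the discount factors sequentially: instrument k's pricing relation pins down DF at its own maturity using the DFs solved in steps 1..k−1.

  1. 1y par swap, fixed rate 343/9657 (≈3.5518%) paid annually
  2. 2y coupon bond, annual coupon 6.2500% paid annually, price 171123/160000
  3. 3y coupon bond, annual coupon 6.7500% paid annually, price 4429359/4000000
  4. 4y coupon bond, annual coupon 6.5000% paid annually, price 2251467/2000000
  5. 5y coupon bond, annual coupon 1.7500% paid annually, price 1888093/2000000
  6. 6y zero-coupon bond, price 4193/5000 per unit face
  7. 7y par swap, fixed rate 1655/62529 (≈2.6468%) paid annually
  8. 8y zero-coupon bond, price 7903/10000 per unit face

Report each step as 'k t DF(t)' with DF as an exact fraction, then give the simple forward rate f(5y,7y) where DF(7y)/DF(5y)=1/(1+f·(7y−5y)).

step 1 [1y] swap r/1=343/9657: DF=(1 − 343/9657·(0))/(1+343/9657) = 9657/10000 ≈ 0.965700
step 2 [2y] bond c/1=1/16: DF=(171123/160000 − 1/16·(0.965700))/(1+1/16) = 4749/5000 ≈ 0.949800
step 3 [3y] bond c/1=27/400: DF=(4429359/4000000 − 27/400·(0.965700+0.949800))/(1+27/400) = 4581/5000 ≈ 0.916200
step 4 [4y] bond c/1=13/200: DF=(2251467/2000000 − 13/200·(0.965700+0.949800+0.916200))/(1+13/200) = 4421/5000 ≈ 0.884200
step 5 [5y] bond c/1=7/400: DF=(1888093/2000000 − 7/400·(0.965700+0.949800+0.916200+0.884200))/(1+7/400) = 8639/10000 ≈ 0.863900
step 6 [6y] zero: DF = P = 4193/5000 ≈ 0.838600
step 7 [7y] swap r/1=1655/62529: DF=(1 − 1655/62529·(0.965700+0.949800+0.916200+0.884200+0.863900+0.838600))/(1+1655/62529) = 1669/2000 ≈ 0.834500
step 8 [8y] zero: DF = P = 7903/10000 ≈ 0.790300

1 1 9657/10000
2 2 4749/5000
3 3 4581/5000
4 4 4421/5000
5 5 8639/10000
6 6 4193/5000
7 7 1669/2000
8 8 7903/10000
f(5y,7y) = ((8639/10000)/(1669/2000) − 1)/(2) = 147/8345 ≈ 1.7615%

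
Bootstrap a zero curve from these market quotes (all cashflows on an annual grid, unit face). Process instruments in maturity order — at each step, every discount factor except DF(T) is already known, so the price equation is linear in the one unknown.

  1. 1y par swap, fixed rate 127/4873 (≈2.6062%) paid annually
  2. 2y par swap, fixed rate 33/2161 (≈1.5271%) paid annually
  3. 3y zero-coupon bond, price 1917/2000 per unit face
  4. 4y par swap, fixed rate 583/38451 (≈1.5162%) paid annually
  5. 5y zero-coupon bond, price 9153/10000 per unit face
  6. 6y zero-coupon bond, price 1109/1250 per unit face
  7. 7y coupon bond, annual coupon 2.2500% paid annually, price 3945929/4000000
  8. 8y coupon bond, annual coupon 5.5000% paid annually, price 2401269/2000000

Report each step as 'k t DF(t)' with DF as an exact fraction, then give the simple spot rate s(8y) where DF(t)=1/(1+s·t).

step 1 [1y] swap r/1=127/4873: DF=(1 − 127/4873·(0))/(1+127/4873) = 4873/5000 ≈ 0.974600
step 2 [2y] swap r/1=33/2161: DF=(1 − 33/2161·(0.974600))/(1+33/2161) = 9703/10000 ≈ 0.970300
step 3 [3y] zero: DF = P = 1917/2000 ≈ 0.958500
step 4 [4y] swap r/1=583/38451: DF=(1 − 583/38451·(0.974600+0.970300+0.958500))/(1+583/38451) = 9417/10000 ≈ 0.941700
step 5 [5y] zero: DF = P = 9153/10000 ≈ 0.915300
step 6 [6y] zero: DF = P = 1109/1250 ≈ 0.887200
step 7 [7y] bond c/1=9/400: DF=(3945929/4000000 − 9/400·(0.974600+0.970300+0.958500+0.941700+0.915300+0.887200))/(1+9/400) = 1681/2000 ≈ 0.840500
step 8 [8y] bond c/1=11/200: DF=(2401269/2000000 − 11/200·(0.974600+0.970300+0.958500+0.941700+0.915300+0.887200+0.840500))/(1+11/200) = 3999/5000 ≈ 0.799800

1 1 4873/5000
2 2 9703/10000
3 3 1917/2000
4 4 9417/10000
5 5 9153/10000
6 6 1109/1250
7 7 1681/2000
8 8 3999/5000
s(8y) = (1/(3999/5000) − 1)/(8) = 1001/31992 ≈ 3.1289%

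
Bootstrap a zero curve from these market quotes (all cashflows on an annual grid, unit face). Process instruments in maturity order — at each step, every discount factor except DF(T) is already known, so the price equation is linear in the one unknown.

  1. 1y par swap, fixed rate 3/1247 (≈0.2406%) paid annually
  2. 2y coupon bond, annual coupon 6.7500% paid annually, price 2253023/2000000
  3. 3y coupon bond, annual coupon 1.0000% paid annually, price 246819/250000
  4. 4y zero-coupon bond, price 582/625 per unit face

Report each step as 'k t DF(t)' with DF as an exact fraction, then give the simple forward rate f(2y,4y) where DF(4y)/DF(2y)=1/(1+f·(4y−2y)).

1 1 1247/1250
2 2 4961/5000
3 3 4789/5000
4 4 582/625
f(2y,4y) = ((4961/5000)/(582/625) − 1)/(2) = 305/9312 ≈ 3.2753%

step 1 [1y] swap r/1=3/1247: DF=(1 − 3/1247·(0))/(1+3/1247) = 1247/1250 ≈ 0.997600
step 2 [2y] bond c/1=27/400: DF=(2253023/2000000 − 27/400·(0.997600))/(1+27/400) = 4961/5000 ≈ 0.992200
step 3 [3y] bond c/1=1/100: DF=(246819/250000 − 1/100·(0.997600+0.992200))/(1+1/100) = 4789/5000 ≈ 0.957800
step 4 [4y] zero: DF = P = 582/625 ≈ 0.931200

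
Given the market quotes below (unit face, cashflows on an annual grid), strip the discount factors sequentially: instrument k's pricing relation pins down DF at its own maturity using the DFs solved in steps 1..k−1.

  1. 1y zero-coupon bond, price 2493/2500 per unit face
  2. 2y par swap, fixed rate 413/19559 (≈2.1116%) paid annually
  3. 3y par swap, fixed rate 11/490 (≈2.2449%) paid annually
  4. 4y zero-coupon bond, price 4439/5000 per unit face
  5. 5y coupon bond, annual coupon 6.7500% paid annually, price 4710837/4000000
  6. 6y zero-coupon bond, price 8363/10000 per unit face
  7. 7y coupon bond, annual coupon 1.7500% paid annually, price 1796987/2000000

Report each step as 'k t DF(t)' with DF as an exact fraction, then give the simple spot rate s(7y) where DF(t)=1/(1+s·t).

step 1 [1y] zero: DF = P = 2493/2500 ≈ 0.997200
step 2 [2y] swap r/1=413/19559: DF=(1 − 413/19559·(0.997200))/(1+413/19559) = 9587/10000 ≈ 0.958700
step 3 [3y] swap r/1=11/490: DF=(1 − 11/490·(0.997200+0.958700))/(1+11/490) = 9351/10000 ≈ 0.935100
step 4 [4y] zero: DF = P = 4439/5000 ≈ 0.887800
step 5 [5y] bond c/1=27/400: DF=(4710837/4000000 − 27/400·(0.997200+0.958700+0.935100+0.887800))/(1+27/400) = 8643/10000 ≈ 0.864300
step 6 [6y] zero: DF = P = 8363/10000 ≈ 0.836300
step 7 [7y] bond c/1=7/400: DF=(1796987/2000000 − 7/400·(0.997200+0.958700+0.935100+0.887800+0.864300+0.836300))/(1+7/400) = 493/625 ≈ 0.788800

1 1 2493/2500
2 2 9587/10000
3 3 9351/10000
4 4 4439/5000
5 5 8643/10000
6 6 8363/10000
7 7 493/625
s(7y) = (1/(493/625) − 1)/(7) = 132/3451 ≈ 3.8250%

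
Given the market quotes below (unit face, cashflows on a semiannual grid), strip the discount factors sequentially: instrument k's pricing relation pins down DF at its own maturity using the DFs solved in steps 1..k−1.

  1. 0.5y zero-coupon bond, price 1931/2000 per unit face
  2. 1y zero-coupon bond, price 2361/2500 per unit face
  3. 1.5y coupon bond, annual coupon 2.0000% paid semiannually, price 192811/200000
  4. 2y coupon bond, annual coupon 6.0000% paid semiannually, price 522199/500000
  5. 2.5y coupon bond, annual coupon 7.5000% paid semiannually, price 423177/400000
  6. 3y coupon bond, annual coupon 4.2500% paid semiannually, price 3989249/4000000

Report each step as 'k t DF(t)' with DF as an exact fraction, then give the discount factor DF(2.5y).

1 1/2 1931/2000
2 1 2361/2500
3 3/2 2339/2500
4 2 9311/10000
5 5/2 552/625
6 3 2199/2500
DF(2.5y) = 552/625 ≈ 0.883200

step 1 [0.5y] zero: DF = P = 1931/2000 ≈ 0.965500
step 2 [1y] zero: DF = P = 2361/2500 ≈ 0.944400
step 3 [1.5y] bond c/2=1/100: DF=(192811/200000 − 1/100·(0.965500+0.944400))/(1+1/100) = 2339/2500 ≈ 0.935600
step 4 [2y] bond c/2=3/100: DF=(522199/500000 − 3/100·(0.965500+0.944400+0.935600))/(1+3/100) = 9311/10000 ≈ 0.931100
step 5 [2.5y] bond c/2=3/80: DF=(423177/400000 − 3/80·(0.965500+0.944400+0.935600+0.931100))/(1+3/80) = 552/625 ≈ 0.883200
step 6 [3y] bond c/2=17/800: DF=(3989249/4000000 − 17/800·(0.965500+0.944400+0.935600+0.931100+0.883200))/(1+17/800) = 2199/2500 ≈ 0.879600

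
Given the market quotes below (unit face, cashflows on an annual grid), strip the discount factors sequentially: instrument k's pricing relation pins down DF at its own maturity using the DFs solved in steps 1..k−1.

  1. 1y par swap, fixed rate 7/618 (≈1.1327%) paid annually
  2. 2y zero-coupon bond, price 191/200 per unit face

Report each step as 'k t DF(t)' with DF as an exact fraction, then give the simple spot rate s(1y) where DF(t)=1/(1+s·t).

step 1 [1y] swap r/1=7/618: DF=(1 − 7/618·(0))/(1+7/618) = 618/625 ≈ 0.988800
step 2 [2y] zero: DF = P = 191/200 ≈ 0.955000

1 1 618/625
2 2 191/200
s(1y) = (1/(618/625) − 1)/(1) = 7/618 ≈ 1.1327%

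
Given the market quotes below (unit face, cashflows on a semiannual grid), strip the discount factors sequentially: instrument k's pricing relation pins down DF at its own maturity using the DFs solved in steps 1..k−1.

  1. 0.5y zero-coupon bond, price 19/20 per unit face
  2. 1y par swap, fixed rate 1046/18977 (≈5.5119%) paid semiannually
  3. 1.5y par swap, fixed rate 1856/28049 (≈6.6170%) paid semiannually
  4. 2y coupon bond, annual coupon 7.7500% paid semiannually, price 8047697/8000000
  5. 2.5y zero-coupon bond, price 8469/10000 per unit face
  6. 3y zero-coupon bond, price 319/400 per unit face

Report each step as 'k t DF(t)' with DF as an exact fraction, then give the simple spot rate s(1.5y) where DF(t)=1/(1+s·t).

step 1 [0.5y] zero: DF = P = 19/20 ≈ 0.950000
step 2 [1y] swap r/2=523/18977: DF=(1 − 523/18977·(0.950000))/(1+523/18977) = 9477/10000 ≈ 0.947700
step 3 [1.5y] swap r/2=928/28049: DF=(1 − 928/28049·(0.950000+0.947700))/(1+928/28049) = 567/625 ≈ 0.907200
step 4 [2y] bond c/2=31/800: DF=(8047697/8000000 − 31/800·(0.950000+0.947700+0.907200))/(1+31/800) = 4319/5000 ≈ 0.863800
step 5 [2.5y] zero: DF = P = 8469/10000 ≈ 0.846900
step 6 [3y] zero: DF = P = 319/400 ≈ 0.797500

1 1/2 19/20
2 1 9477/10000
3 3/2 567/625
4 2 4319/5000
5 5/2 8469/10000
6 3 319/400
s(1.5y) = (1/(567/625) − 1)/(3/2) = 116/1701 ≈ 6.8195%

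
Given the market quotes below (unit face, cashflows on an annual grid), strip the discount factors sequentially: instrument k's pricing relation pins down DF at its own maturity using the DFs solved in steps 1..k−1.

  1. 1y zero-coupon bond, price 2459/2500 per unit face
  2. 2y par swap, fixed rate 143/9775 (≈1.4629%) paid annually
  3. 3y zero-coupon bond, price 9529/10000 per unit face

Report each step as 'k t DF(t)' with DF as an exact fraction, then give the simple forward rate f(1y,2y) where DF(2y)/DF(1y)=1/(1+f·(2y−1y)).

1 1 2459/2500
2 2 4857/5000
3 3 9529/10000
f(1y,2y) = ((2459/2500)/(4857/5000) − 1)/(1) = 61/4857 ≈ 1.2559%

step 1 [1y] zero: DF = P = 2459/2500 ≈ 0.983600
step 2 [2y] swap r/1=143/9775: DF=(1 − 143/9775·(0.983600))/(1+143/9775) = 4857/5000 ≈ 0.971400
step 3 [3y] zero: DF = P = 9529/10000 ≈ 0.952900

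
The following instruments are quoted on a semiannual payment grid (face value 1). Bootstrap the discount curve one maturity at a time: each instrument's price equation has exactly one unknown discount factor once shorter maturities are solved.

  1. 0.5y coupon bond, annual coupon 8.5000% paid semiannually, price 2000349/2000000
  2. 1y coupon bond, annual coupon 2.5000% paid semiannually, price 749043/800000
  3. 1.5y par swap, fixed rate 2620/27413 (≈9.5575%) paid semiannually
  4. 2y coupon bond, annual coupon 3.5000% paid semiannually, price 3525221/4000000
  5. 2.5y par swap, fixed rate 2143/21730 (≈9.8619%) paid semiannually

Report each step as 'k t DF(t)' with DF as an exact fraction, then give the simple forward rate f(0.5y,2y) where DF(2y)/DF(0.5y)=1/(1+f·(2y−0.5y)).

1 1/2 4797/5000
2 1 9129/10000
3 3/2 869/1000
4 2 819/1000
5 5/2 7857/10000
f(0.5y,2y) = ((4797/5000)/(819/1000) − 1)/(3/2) = 4/35 ≈ 11.4286%

step 1 [0.5y] bond c/2=17/400: DF=(2000349/2000000 − 17/400·(0))/(1+17/400) = 4797/5000 ≈ 0.959400
step 2 [1y] bond c/2=1/80: DF=(749043/800000 − 1/80·(0.959400))/(1+1/80) = 9129/10000 ≈ 0.912900
step 3 [1.5y] swap r/2=1310/27413: DF=(1 − 1310/27413·(0.959400+0.912900))/(1+1310/27413) = 869/1000 ≈ 0.869000
step 4 [2y] bond c/2=7/400: DF=(3525221/4000000 − 7/400·(0.959400+0.912900+0.869000))/(1+7/400) = 819/1000 ≈ 0.819000
step 5 [2.5y] swap r/2=2143/43460: DF=(1 − 2143/43460·(0.959400+0.912900+0.869000+0.819000))/(1+2143/43460) = 7857/10000 ≈ 0.785700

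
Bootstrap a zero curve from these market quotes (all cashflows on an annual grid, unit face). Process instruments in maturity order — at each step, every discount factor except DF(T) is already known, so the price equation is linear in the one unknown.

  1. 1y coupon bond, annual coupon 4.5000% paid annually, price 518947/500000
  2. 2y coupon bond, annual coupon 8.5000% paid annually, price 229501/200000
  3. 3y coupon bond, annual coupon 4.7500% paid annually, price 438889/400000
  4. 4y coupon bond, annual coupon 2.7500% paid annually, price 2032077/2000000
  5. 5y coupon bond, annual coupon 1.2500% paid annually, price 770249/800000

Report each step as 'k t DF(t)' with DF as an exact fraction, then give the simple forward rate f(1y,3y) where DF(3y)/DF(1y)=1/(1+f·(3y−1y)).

1 1 2483/2500
2 2 4899/5000
3 3 479/500
4 4 569/625
5 5 1807/2000
f(1y,3y) = ((2483/2500)/(479/500) − 1)/(2) = 44/2395 ≈ 1.8372%

step 1 [1y] bond c/1=9/200: DF=(518947/500000 − 9/200·(0))/(1+9/200) = 2483/2500 ≈ 0.993200
step 2 [2y] bond c/1=17/200: DF=(229501/200000 − 17/200·(0.993200))/(1+17/200) = 4899/5000 ≈ 0.979800
step 3 [3y] bond c/1=19/400: DF=(438889/400000 − 19/400·(0.993200+0.979800))/(1+19/400) = 479/500 ≈ 0.958000
step 4 [4y] bond c/1=11/400: DF=(2032077/2000000 − 11/400·(0.993200+0.979800+0.958000))/(1+11/400) = 569/625 ≈ 0.910400
step 5 [5y] bond c/1=1/80: DF=(770249/800000 − 1/80·(0.993200+0.979800+0.958000+0.910400))/(1+1/80) = 1807/2000 ≈ 0.903500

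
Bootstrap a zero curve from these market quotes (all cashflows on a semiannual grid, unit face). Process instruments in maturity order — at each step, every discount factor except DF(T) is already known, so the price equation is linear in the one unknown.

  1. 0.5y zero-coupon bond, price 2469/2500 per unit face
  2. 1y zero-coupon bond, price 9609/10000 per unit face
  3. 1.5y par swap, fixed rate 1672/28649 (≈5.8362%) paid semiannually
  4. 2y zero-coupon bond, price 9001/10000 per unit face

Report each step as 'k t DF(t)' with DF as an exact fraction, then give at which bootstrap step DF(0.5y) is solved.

1 1/2 2469/2500
2 1 9609/10000
3 3/2 2291/2500
4 2 9001/10000
DF(0.5y) is solved at step 1

step 1 [0.5y] zero: DF = P = 2469/2500 ≈ 0.987600
step 2 [1y] zero: DF = P = 9609/10000 ≈ 0.960900
step 3 [1.5y] swap r/2=836/28649: DF=(1 − 836/28649·(0.987600+0.960900))/(1+836/28649) = 2291/2500 ≈ 0.916400
step 4 [2y] zero: DF = P = 9001/10000 ≈ 0.900100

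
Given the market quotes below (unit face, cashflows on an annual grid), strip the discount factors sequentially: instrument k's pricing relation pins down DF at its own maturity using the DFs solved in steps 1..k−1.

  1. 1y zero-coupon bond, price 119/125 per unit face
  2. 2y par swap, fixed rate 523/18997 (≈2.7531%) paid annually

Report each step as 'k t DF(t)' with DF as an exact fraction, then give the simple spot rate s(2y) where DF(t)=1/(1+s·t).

1 1 119/125
2 2 9477/10000
s(2y) = (1/(9477/10000) − 1)/(2) = 523/18954 ≈ 2.7593%

step 1 [1y] zero: DF = P = 119/125 ≈ 0.952000
step 2 [2y] swap r/1=523/18997: DF=(1 − 523/18997·(0.952000))/(1+523/18997) = 9477/10000 ≈ 0.947700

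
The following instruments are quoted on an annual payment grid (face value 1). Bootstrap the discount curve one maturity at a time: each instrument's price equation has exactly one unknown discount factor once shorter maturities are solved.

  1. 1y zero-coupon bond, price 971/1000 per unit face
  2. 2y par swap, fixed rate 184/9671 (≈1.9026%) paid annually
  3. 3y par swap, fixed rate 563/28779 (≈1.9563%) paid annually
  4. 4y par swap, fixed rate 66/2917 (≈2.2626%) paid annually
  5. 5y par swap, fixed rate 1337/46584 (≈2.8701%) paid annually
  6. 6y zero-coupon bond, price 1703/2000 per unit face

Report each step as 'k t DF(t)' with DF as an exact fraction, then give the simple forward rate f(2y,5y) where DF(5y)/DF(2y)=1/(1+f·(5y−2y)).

1 1 971/1000
2 2 602/625
3 3 9437/10000
4 4 4571/5000
5 5 8663/10000
6 6 1703/2000
f(2y,5y) = ((602/625)/(8663/10000) − 1)/(3) = 323/8663 ≈ 3.7285%

step 1 [1y] zero: DF = P = 971/1000 ≈ 0.971000
step 2 [2y] swap r/1=184/9671: DF=(1 − 184/9671·(0.971000))/(1+184/9671) = 602/625 ≈ 0.963200
step 3 [3y] swap r/1=563/28779: DF=(1 − 563/28779·(0.971000+0.963200))/(1+563/28779) = 9437/10000 ≈ 0.943700
step 4 [4y] swap r/1=66/2917: DF=(1 − 66/2917·(0.971000+0.963200+0.943700))/(1+66/2917) = 4571/5000 ≈ 0.914200
step 5 [5y] swap r/1=1337/46584: DF=(1 − 1337/46584·(0.971000+0.963200+0.943700+0.914200))/(1+1337/46584) = 8663/10000 ≈ 0.866300
step 6 [6y] zero: DF = P = 1703/2000 ≈ 0.851500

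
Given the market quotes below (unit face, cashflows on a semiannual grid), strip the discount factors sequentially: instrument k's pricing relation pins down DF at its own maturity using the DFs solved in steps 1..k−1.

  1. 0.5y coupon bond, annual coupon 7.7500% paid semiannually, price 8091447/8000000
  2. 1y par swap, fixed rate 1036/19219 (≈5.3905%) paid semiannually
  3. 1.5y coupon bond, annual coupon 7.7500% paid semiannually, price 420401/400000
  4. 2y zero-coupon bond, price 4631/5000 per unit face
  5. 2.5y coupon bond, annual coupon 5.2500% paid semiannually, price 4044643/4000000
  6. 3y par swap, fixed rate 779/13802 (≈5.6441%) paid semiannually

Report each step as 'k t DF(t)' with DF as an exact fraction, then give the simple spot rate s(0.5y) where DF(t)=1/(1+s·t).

step 1 [0.5y] bond c/2=31/800: DF=(8091447/8000000 − 31/800·(0))/(1+31/800) = 9737/10000 ≈ 0.973700
step 2 [1y] swap r/2=518/19219: DF=(1 − 518/19219·(0.973700))/(1+518/19219) = 4741/5000 ≈ 0.948200
step 3 [1.5y] bond c/2=31/800: DF=(420401/400000 − 31/800·(0.973700+0.948200))/(1+31/800) = 9401/10000 ≈ 0.940100
step 4 [2y] zero: DF = P = 4631/5000 ≈ 0.926200
step 5 [2.5y] bond c/2=21/800: DF=(4044643/4000000 − 21/800·(0.973700+0.948200+0.940100+0.926200))/(1+21/800) = 2221/2500 ≈ 0.888400
step 6 [3y] swap r/2=779/27604: DF=(1 − 779/27604·(0.973700+0.948200+0.940100+0.926200+0.888400))/(1+779/27604) = 4221/5000 ≈ 0.844200

1 1/2 9737/10000
2 1 4741/5000
3 3/2 9401/10000
4 2 4631/5000
5 5/2 2221/2500
6 3 4221/5000
s(0.5y) = (1/(9737/10000) − 1)/(1/2) = 526/9737 ≈ 5.4021%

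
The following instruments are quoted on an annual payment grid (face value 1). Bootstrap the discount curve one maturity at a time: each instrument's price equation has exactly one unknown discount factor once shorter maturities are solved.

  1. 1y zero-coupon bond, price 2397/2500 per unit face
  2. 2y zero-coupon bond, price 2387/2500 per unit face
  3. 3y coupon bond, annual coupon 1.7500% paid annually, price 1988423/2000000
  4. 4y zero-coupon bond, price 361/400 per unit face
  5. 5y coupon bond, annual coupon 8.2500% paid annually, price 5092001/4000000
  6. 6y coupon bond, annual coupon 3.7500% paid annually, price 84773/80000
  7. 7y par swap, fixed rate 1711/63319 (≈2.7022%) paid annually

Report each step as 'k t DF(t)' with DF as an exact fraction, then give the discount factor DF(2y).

step 1 [1y] zero: DF = P = 2397/2500 ≈ 0.958800
step 2 [2y] zero: DF = P = 2387/2500 ≈ 0.954800
step 3 [3y] bond c/1=7/400: DF=(1988423/2000000 − 7/400·(0.958800+0.954800))/(1+7/400) = 4721/5000 ≈ 0.944200
step 4 [4y] zero: DF = P = 361/400 ≈ 0.902500
step 5 [5y] bond c/1=33/400: DF=(5092001/4000000 − 33/400·(0.958800+0.954800+0.944200+0.902500))/(1+33/400) = 4447/5000 ≈ 0.889400
step 6 [6y] bond c/1=3/80: DF=(84773/80000 − 3/80·(0.958800+0.954800+0.944200+0.902500+0.889400))/(1+3/80) = 8533/10000 ≈ 0.853300
step 7 [7y] swap r/1=1711/63319: DF=(1 − 1711/63319·(0.958800+0.954800+0.944200+0.902500+0.889400+0.853300))/(1+1711/63319) = 8289/10000 ≈ 0.828900

1 1 2397/2500
2 2 2387/2500
3 3 4721/5000
4 4 361/400
5 5 4447/5000
6 6 8533/10000
7 7 8289/10000
DF(2y) = 2387/2500 ≈ 0.954800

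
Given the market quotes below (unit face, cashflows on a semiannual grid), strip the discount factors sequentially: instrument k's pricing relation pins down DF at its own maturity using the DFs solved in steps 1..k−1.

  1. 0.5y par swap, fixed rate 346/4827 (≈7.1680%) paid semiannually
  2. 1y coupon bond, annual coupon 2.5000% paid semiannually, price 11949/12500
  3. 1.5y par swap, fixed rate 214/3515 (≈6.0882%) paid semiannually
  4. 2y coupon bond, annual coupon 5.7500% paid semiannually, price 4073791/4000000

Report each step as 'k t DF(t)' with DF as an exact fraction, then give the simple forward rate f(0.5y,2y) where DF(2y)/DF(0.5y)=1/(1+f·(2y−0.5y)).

step 1 [0.5y] swap r/2=173/4827: DF=(1 − 173/4827·(0))/(1+173/4827) = 4827/5000 ≈ 0.965400
step 2 [1y] bond c/2=1/80: DF=(11949/12500 − 1/80·(0.965400))/(1+1/80) = 4661/5000 ≈ 0.932200
step 3 [1.5y] swap r/2=107/3515: DF=(1 − 107/3515·(0.965400+0.932200))/(1+107/3515) = 1143/1250 ≈ 0.914400
step 4 [2y] bond c/2=23/800: DF=(4073791/4000000 − 23/800·(0.965400+0.932200+0.914400))/(1+23/800) = 4557/5000 ≈ 0.911400

1 1/2 4827/5000
2 1 4661/5000
3 3/2 1143/1250
4 2 4557/5000
f(0.5y,2y) = ((4827/5000)/(4557/5000) − 1)/(3/2) = 60/1519 ≈ 3.9500%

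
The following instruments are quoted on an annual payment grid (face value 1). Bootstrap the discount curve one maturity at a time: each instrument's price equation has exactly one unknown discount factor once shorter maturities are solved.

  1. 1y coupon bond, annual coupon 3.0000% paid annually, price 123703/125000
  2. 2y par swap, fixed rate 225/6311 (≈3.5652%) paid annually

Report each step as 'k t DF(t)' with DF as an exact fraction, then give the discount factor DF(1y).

1 1 1201/1250
2 2 373/400
DF(1y) = 1201/1250 ≈ 0.960800

step 1 [1y] bond c/1=3/100: DF=(123703/125000 − 3/100·(0))/(1+3/100) = 1201/1250 ≈ 0.960800
step 2 [2y] swap r/1=225/6311: DF=(1 − 225/6311·(0.960800))/(1+225/6311) = 373/400 ≈ 0.932500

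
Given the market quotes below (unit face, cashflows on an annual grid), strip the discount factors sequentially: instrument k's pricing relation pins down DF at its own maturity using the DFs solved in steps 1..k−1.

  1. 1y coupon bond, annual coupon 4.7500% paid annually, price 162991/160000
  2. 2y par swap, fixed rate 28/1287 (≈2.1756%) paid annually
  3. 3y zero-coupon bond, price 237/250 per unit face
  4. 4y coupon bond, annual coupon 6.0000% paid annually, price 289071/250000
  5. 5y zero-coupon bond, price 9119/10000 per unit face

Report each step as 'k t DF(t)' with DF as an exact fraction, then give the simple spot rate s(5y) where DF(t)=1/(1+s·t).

step 1 [1y] bond c/1=19/400: DF=(162991/160000 − 19/400·(0))/(1+19/400) = 389/400 ≈ 0.972500
step 2 [2y] swap r/1=28/1287: DF=(1 − 28/1287·(0.972500))/(1+28/1287) = 479/500 ≈ 0.958000
step 3 [3y] zero: DF = P = 237/250 ≈ 0.948000
step 4 [4y] bond c/1=3/50: DF=(289071/250000 − 3/50·(0.972500+0.958000+0.948000))/(1+3/50) = 9279/10000 ≈ 0.927900
step 5 [5y] zero: DF = P = 9119/10000 ≈ 0.911900

1 1 389/400
2 2 479/500
3 3 237/250
4 4 9279/10000
5 5 9119/10000
s(5y) = (1/(9119/10000) − 1)/(5) = 881/45595 ≈ 1.9322%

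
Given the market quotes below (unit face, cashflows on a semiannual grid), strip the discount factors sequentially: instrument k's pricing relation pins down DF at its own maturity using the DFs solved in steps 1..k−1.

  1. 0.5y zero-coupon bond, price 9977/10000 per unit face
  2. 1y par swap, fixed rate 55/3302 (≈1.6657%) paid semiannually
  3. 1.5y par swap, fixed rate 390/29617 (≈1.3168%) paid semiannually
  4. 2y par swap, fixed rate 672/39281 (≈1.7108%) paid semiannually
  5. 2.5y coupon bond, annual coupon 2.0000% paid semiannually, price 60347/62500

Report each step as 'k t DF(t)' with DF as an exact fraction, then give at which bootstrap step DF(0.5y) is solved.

step 1 [0.5y] zero: DF = P = 9977/10000 ≈ 0.997700
step 2 [1y] swap r/2=55/6604: DF=(1 − 55/6604·(0.997700))/(1+55/6604) = 1967/2000 ≈ 0.983500
step 3 [1.5y] swap r/2=195/29617: DF=(1 − 195/29617·(0.997700+0.983500))/(1+195/29617) = 1961/2000 ≈ 0.980500
step 4 [2y] swap r/2=336/39281: DF=(1 − 336/39281·(0.997700+0.983500+0.980500))/(1+336/39281) = 604/625 ≈ 0.966400
step 5 [2.5y] bond c/2=1/100: DF=(60347/62500 − 1/100·(0.997700+0.983500+0.980500+0.966400))/(1+1/100) = 9171/10000 ≈ 0.917100

1 1/2 9977/10000
2 1 1967/2000
3 3/2 1961/2000
4 2 604/625
5 5/2 9171/10000
DF(0.5y) is solved at step 1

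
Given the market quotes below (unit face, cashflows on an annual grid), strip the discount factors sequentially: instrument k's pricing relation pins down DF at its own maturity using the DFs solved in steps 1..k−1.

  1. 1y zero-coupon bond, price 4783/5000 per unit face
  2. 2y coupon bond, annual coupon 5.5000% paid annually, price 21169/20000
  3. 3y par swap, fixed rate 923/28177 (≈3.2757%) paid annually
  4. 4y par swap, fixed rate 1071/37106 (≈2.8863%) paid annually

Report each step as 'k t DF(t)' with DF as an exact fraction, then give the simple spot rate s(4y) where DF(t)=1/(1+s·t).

step 1 [1y] zero: DF = P = 4783/5000 ≈ 0.956600
step 2 [2y] bond c/1=11/200: DF=(21169/20000 − 11/200·(0.956600))/(1+11/200) = 4767/5000 ≈ 0.953400
step 3 [3y] swap r/1=923/28177: DF=(1 − 923/28177·(0.956600+0.953400))/(1+923/28177) = 9077/10000 ≈ 0.907700
step 4 [4y] swap r/1=1071/37106: DF=(1 − 1071/37106·(0.956600+0.953400+0.907700))/(1+1071/37106) = 8929/10000 ≈ 0.892900

1 1 4783/5000
2 2 4767/5000
3 3 9077/10000
4 4 8929/10000
s(4y) = (1/(8929/10000) − 1)/(4) = 1071/35716 ≈ 2.9987%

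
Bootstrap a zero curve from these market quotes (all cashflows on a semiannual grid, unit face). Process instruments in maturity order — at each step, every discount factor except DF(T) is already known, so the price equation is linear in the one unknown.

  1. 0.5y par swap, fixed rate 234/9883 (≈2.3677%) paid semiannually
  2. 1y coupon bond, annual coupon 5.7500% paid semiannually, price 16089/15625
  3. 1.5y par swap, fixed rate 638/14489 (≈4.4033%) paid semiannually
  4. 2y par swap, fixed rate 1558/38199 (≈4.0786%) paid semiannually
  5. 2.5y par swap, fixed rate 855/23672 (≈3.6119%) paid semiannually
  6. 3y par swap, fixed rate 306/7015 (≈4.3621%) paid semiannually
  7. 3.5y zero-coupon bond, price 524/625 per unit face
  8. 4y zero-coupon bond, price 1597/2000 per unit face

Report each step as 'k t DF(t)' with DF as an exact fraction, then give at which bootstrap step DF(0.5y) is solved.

step 1 [0.5y] swap r/2=117/9883: DF=(1 − 117/9883·(0))/(1+117/9883) = 9883/10000 ≈ 0.988300
step 2 [1y] bond c/2=23/800: DF=(16089/15625 − 23/800·(0.988300))/(1+23/800) = 9733/10000 ≈ 0.973300
step 3 [1.5y] swap r/2=319/14489: DF=(1 − 319/14489·(0.988300+0.973300))/(1+319/14489) = 4681/5000 ≈ 0.936200
step 4 [2y] swap r/2=779/38199: DF=(1 − 779/38199·(0.988300+0.973300+0.936200))/(1+779/38199) = 9221/10000 ≈ 0.922100
step 5 [2.5y] swap r/2=855/47344: DF=(1 − 855/47344·(0.988300+0.973300+0.936200+0.922100))/(1+855/47344) = 1829/2000 ≈ 0.914500
step 6 [3y] swap r/2=153/7015: DF=(1 − 153/7015·(0.988300+0.973300+0.936200+0.922100+0.914500))/(1+153/7015) = 1097/1250 ≈ 0.877600
step 7 [3.5y] zero: DF = P = 524/625 ≈ 0.838400
step 8 [4y] zero: DF = P = 1597/2000 ≈ 0.798500

1 1/2 9883/10000
2 1 9733/10000
3 3/2 4681/5000
4 2 9221/10000
5 5/2 1829/2000
6 3 1097/1250
7 7/2 524/625
8 4 1597/2000
DF(0.5y) is solved at step 1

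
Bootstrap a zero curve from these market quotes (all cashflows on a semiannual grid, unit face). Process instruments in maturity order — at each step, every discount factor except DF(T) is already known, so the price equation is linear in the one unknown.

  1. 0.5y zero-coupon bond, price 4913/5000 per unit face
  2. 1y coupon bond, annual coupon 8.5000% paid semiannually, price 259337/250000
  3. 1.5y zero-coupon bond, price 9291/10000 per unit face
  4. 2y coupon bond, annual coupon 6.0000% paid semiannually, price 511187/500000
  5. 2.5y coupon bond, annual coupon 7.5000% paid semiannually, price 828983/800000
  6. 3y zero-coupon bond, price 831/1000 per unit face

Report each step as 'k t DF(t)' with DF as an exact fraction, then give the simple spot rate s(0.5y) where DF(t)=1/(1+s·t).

step 1 [0.5y] zero: DF = P = 4913/5000 ≈ 0.982600
step 2 [1y] bond c/2=17/400: DF=(259337/250000 − 17/400·(0.982600))/(1+17/400) = 191/200 ≈ 0.955000
step 3 [1.5y] zero: DF = P = 9291/10000 ≈ 0.929100
step 4 [2y] bond c/2=3/100: DF=(511187/500000 − 3/100·(0.982600+0.955000+0.929100))/(1+3/100) = 9091/10000 ≈ 0.909100
step 5 [2.5y] bond c/2=3/80: DF=(828983/800000 − 3/80·(0.982600+0.955000+0.929100+0.909100))/(1+3/80) = 8623/10000 ≈ 0.862300
step 6 [3y] zero: DF = P = 831/1000 ≈ 0.831000

1 1/2 4913/5000
2 1 191/200
3 3/2 9291/10000
4 2 9091/10000
5 5/2 8623/10000
6 3 831/1000
s(0.5y) = (1/(4913/5000) − 1)/(1/2) = 174/4913 ≈ 3.5416%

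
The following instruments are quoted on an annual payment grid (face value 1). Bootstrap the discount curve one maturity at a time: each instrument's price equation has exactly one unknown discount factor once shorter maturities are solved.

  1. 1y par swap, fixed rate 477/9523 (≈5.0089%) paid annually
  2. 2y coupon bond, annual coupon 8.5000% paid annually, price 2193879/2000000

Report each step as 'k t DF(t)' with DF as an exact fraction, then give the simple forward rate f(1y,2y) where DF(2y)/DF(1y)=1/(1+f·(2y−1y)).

step 1 [1y] swap r/1=477/9523: DF=(1 − 477/9523·(0))/(1+477/9523) = 9523/10000 ≈ 0.952300
step 2 [2y] bond c/1=17/200: DF=(2193879/2000000 − 17/200·(0.952300))/(1+17/200) = 2341/2500 ≈ 0.936400

1 1 9523/10000
2 2 2341/2500
f(1y,2y) = ((9523/10000)/(2341/2500) − 1)/(1) = 159/9364 ≈ 1.6980%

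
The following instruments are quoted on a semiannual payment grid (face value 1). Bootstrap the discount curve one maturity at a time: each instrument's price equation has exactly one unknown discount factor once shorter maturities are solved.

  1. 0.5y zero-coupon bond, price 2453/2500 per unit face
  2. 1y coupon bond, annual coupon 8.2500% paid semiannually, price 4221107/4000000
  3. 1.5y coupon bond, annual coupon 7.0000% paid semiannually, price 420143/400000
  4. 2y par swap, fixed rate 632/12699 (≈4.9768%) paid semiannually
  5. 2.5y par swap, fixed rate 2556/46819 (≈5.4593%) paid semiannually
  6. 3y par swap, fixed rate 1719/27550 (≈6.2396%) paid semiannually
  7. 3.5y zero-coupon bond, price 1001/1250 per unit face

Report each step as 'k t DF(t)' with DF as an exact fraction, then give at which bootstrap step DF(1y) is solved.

step 1 [0.5y] zero: DF = P = 2453/2500 ≈ 0.981200
step 2 [1y] bond c/2=33/800: DF=(4221107/4000000 − 33/800·(0.981200))/(1+33/800) = 4873/5000 ≈ 0.974600
step 3 [1.5y] bond c/2=7/200: DF=(420143/400000 − 7/200·(0.981200+0.974600))/(1+7/200) = 9487/10000 ≈ 0.948700
step 4 [2y] swap r/2=316/12699: DF=(1 − 316/12699·(0.981200+0.974600+0.948700))/(1+316/12699) = 2263/2500 ≈ 0.905200
step 5 [2.5y] swap r/2=1278/46819: DF=(1 − 1278/46819·(0.981200+0.974600+0.948700+0.905200))/(1+1278/46819) = 4361/5000 ≈ 0.872200
step 6 [3y] swap r/2=1719/55100: DF=(1 − 1719/55100·(0.981200+0.974600+0.948700+0.905200+0.872200))/(1+1719/55100) = 8281/10000 ≈ 0.828100
step 7 [3.5y] zero: DF = P = 1001/1250 ≈ 0.800800

1 1/2 2453/2500
2 1 4873/5000
3 3/2 9487/10000
4 2 2263/2500
5 5/2 4361/5000
6 3 8281/10000
7 7/2 1001/1250
DF(1y) is solved at step 2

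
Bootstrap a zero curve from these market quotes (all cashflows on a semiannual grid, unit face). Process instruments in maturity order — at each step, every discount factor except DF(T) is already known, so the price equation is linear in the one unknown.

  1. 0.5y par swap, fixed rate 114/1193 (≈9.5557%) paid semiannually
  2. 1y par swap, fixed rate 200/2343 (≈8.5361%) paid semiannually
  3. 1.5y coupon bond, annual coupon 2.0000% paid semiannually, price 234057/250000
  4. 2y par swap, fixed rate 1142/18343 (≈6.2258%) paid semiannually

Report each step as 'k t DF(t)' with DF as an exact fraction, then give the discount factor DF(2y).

1 1/2 1193/1250
2 1 23/25
3 3/2 2271/2500
4 2 4429/5000
DF(2y) = 4429/5000 ≈ 0.885800

step 1 [0.5y] swap r/2=57/1193: DF=(1 − 57/1193·(0))/(1+57/1193) = 1193/1250 ≈ 0.954400
step 2 [1y] swap r/2=100/2343: DF=(1 − 100/2343·(0.954400))/(1+100/2343) = 23/25 ≈ 0.920000
step 3 [1.5y] bond c/2=1/100: DF=(234057/250000 − 1/100·(0.954400+0.920000))/(1+1/100) = 2271/2500 ≈ 0.908400
step 4 [2y] swap r/2=571/18343: DF=(1 − 571/18343·(0.954400+0.920000+0.908400))/(1+571/18343) = 4429/5000 ≈ 0.885800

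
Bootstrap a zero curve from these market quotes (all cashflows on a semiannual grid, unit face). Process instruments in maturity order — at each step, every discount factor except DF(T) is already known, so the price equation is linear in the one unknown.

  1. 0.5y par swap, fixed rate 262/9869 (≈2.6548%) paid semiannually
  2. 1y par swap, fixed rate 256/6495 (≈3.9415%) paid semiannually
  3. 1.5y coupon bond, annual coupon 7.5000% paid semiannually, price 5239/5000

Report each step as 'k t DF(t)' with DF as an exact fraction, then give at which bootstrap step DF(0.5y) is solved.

step 1 [0.5y] swap r/2=131/9869: DF=(1 − 131/9869·(0))/(1+131/9869) = 9869/10000 ≈ 0.986900
step 2 [1y] swap r/2=128/6495: DF=(1 − 128/6495·(0.986900))/(1+128/6495) = 601/625 ≈ 0.961600
step 3 [1.5y] bond c/2=3/80: DF=(5239/5000 − 3/80·(0.986900+0.961600))/(1+3/80) = 1879/2000 ≈ 0.939500

1 1/2 9869/10000
2 1 601/625
3 3/2 1879/2000
DF(0.5y) is solved at step 1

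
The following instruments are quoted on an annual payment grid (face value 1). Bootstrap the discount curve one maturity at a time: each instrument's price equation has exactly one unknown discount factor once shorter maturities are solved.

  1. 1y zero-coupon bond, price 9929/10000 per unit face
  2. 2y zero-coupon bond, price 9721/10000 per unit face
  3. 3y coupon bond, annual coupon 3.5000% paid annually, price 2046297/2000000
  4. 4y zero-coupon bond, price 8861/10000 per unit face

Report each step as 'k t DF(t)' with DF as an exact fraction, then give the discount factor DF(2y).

step 1 [1y] zero: DF = P = 9929/10000 ≈ 0.992900
step 2 [2y] zero: DF = P = 9721/10000 ≈ 0.972100
step 3 [3y] bond c/1=7/200: DF=(2046297/2000000 − 7/200·(0.992900+0.972100))/(1+7/200) = 9221/10000 ≈ 0.922100
step 4 [4y] zero: DF = P = 8861/10000 ≈ 0.886100

1 1 9929/10000
2 2 9721/10000
3 3 9221/10000
4 4 8861/10000
DF(2y) = 9721/10000 ≈ 0.972100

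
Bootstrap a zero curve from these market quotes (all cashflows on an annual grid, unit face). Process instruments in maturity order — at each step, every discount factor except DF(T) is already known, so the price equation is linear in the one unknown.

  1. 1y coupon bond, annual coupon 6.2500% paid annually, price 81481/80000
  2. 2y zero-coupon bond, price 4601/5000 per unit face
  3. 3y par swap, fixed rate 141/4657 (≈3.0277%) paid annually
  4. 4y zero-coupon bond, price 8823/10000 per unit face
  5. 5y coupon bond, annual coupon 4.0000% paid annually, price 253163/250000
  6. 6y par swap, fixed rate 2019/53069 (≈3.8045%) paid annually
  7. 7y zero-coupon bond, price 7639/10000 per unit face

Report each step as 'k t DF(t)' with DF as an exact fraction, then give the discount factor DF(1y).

1 1 4793/5000
2 2 4601/5000
3 3 4577/5000
4 4 8823/10000
5 5 8323/10000
6 6 7981/10000
7 7 7639/10000
DF(1y) = 4793/5000 ≈ 0.958600

step 1 [1y] bond c/1=1/16: DF=(81481/80000 − 1/16·(0))/(1+1/16) = 4793/5000 ≈ 0.958600
step 2 [2y] zero: DF = P = 4601/5000 ≈ 0.920200
step 3 [3y] swap r/1=141/4657: DF=(1 − 141/4657·(0.958600+0.920200))/(1+141/4657) = 4577/5000 ≈ 0.915400
step 4 [4y] zero: DF = P = 8823/10000 ≈ 0.882300
step 5 [5y] bond c/1=1/25: DF=(253163/250000 − 1/25·(0.958600+0.920200+0.915400+0.882300))/(1+1/25) = 8323/10000 ≈ 0.832300
step 6 [6y] swap r/1=2019/53069: DF=(1 − 2019/53069·(0.958600+0.920200+0.915400+0.882300+0.832300))/(1+2019/53069) = 7981/10000 ≈ 0.798100
step 7 [7y] zero: DF = P = 7639/10000 ≈ 0.763900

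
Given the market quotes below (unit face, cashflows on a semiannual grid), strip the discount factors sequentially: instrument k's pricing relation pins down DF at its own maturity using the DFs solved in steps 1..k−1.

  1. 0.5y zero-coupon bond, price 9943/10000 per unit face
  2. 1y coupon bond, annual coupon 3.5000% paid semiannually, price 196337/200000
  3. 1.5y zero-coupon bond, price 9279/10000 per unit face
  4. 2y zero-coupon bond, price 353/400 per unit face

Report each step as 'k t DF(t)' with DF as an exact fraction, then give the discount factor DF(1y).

1 1/2 9943/10000
2 1 9477/10000
3 3/2 9279/10000
4 2 353/400
DF(1y) = 9477/10000 ≈ 0.947700

step 1 [0.5y] zero: DF = P = 9943/10000 ≈ 0.994300
step 2 [1y] bond c/2=7/400: DF=(196337/200000 − 7/400·(0.994300))/(1+7/400) = 9477/10000 ≈ 0.947700
step 3 [1.5y] zero: DF = P = 9279/10000 ≈ 0.927900
step 4 [2y] zero: DF = P = 353/400 ≈ 0.882500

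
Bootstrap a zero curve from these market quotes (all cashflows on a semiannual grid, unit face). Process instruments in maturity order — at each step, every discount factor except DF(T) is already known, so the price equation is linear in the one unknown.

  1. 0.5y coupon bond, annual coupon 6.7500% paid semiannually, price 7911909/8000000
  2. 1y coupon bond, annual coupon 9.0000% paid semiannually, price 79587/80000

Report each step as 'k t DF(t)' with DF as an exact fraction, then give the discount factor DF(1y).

step 1 [0.5y] bond c/2=27/800: DF=(7911909/8000000 − 27/800·(0))/(1+27/800) = 9567/10000 ≈ 0.956700
step 2 [1y] bond c/2=9/200: DF=(79587/80000 − 9/200·(0.956700))/(1+9/200) = 2277/2500 ≈ 0.910800

1 1/2 9567/10000
2 1 2277/2500
DF(1y) = 2277/2500 ≈ 0.910800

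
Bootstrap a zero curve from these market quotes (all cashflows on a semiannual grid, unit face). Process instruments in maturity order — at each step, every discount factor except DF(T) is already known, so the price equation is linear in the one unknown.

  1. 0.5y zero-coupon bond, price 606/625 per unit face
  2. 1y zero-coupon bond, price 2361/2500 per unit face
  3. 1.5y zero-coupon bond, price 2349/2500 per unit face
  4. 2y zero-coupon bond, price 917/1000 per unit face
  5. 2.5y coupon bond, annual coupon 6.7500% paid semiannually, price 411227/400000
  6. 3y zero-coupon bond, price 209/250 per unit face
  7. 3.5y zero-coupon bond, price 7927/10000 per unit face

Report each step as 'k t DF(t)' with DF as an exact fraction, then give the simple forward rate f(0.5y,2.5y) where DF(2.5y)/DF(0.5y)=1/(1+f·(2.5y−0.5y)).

1 1/2 606/625
2 1 2361/2500
3 3/2 2349/2500
4 2 917/1000
5 5/2 4357/5000
6 3 209/250
7 7/2 7927/10000
f(0.5y,2.5y) = ((606/625)/(4357/5000) − 1)/(2) = 491/8714 ≈ 5.6346%

step 1 [0.5y] zero: DF = P = 606/625 ≈ 0.969600
step 2 [1y] zero: DF = P = 2361/2500 ≈ 0.944400
step 3 [1.5y] zero: DF = P = 2349/2500 ≈ 0.939600
step 4 [2y] zero: DF = P = 917/1000 ≈ 0.917000
step 5 [2.5y] bond c/2=27/800: DF=(411227/400000 − 27/800·(0.969600+0.944400+0.939600+0.917000))/(1+27/800) = 4357/5000 ≈ 0.871400
step 6 [3y] zero: DF = P = 209/250 ≈ 0.836000
step 7 [3.5y] zero: DF = P = 7927/10000 ≈ 0.792700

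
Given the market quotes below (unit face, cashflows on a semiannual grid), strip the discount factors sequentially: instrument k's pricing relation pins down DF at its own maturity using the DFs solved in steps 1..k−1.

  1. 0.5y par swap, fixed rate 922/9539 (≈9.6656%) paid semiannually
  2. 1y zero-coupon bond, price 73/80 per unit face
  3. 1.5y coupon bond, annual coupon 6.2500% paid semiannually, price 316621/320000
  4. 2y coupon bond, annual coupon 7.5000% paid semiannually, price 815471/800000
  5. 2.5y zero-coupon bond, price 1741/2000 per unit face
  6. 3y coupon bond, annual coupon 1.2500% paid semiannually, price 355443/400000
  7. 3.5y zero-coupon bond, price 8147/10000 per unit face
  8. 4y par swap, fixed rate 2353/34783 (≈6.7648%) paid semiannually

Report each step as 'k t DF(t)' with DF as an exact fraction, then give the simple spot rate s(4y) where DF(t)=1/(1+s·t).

1 1/2 9539/10000
2 1 73/80
3 3/2 9029/10000
4 2 1103/1250
5 5/2 1741/2000
6 3 171/200
7 7/2 8147/10000
8 4 7647/10000
s(4y) = (1/(7647/10000) − 1)/(4) = 2353/30588 ≈ 7.6926%

step 1 [0.5y] swap r/2=461/9539: DF=(1 − 461/9539·(0))/(1+461/9539) = 9539/10000 ≈ 0.953900
step 2 [1y] zero: DF = P = 73/80 ≈ 0.912500
step 3 [1.5y] bond c/2=1/32: DF=(316621/320000 − 1/32·(0.953900+0.912500))/(1+1/32) = 9029/10000 ≈ 0.902900
step 4 [2y] bond c/2=3/80: DF=(815471/800000 − 3/80·(0.953900+0.912500+0.902900))/(1+3/80) = 1103/1250 ≈ 0.882400
step 5 [2.5y] zero: DF = P = 1741/2000 ≈ 0.870500
step 6 [3y] bond c/2=1/160: DF=(355443/400000 − 1/160·(0.953900+0.912500+0.902900+0.882400+0.870500))/(1+1/160) = 171/200 ≈ 0.855000
step 7 [3.5y] zero: DF = P = 8147/10000 ≈ 0.814700
step 8 [4y] swap r/2=2353/69566: DF=(1 − 2353/69566·(0.953900+0.912500+0.902900+0.882400+0.870500+0.855000+0.814700))/(1+2353/69566) = 7647/10000 ≈ 0.764700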